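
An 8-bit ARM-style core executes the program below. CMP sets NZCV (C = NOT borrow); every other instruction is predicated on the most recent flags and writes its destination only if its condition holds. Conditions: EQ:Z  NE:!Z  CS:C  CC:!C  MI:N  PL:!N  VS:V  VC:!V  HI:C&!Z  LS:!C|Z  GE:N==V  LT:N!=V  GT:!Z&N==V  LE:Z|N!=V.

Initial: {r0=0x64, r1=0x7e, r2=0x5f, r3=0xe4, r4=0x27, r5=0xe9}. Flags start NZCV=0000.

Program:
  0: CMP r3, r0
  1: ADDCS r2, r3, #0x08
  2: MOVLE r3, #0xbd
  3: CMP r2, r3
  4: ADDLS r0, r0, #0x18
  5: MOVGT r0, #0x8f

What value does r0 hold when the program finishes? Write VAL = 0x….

0: ✓ CMP  NZCV=1010
1: ✓ ADDCS  r2←0xec
2: ✓ MOVLE  r3←0xbd
3: ✓ CMP  NZCV=0010
4: · ADDLS
5: ✓ MOVGT  r0←0x8f

VAL = 0x8f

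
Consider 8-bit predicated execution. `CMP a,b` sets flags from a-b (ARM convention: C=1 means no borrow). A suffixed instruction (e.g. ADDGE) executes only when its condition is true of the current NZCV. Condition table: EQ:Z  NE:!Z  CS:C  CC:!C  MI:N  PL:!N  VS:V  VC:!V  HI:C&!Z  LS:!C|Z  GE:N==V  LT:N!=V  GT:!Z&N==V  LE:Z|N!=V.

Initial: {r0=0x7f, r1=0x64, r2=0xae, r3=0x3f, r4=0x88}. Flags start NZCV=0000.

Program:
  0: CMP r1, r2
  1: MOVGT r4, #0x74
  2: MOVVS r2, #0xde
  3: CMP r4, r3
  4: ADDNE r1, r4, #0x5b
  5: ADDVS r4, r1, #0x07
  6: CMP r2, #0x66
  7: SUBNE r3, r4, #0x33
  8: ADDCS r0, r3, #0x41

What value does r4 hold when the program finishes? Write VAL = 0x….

VAL = 0x74

0: ✓ CMP  NZCV=1001
1: ✓ MOVGT  r4←0x74
2: ✓ MOVVS  r2←0xde
3: ✓ CMP  NZCV=0010
4: ✓ ADDNE  r1←0xcf
5: · ADDVS
6: ✓ CMP  NZCV=0011
7: ✓ SUBNE  r3←0x41
8: ✓ ADDCS  r0←0x82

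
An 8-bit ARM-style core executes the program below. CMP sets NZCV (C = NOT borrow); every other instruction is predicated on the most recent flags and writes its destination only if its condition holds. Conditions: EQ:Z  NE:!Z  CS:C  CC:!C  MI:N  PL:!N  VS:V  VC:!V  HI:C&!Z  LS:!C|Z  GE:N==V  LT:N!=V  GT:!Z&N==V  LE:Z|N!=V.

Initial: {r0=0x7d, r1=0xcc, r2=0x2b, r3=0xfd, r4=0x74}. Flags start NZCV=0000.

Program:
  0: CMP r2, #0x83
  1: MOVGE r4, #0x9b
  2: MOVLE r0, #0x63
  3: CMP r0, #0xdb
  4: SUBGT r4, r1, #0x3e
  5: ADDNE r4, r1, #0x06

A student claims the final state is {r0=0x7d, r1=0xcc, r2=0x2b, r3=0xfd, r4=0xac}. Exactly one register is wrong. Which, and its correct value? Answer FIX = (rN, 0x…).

FIX = (r4, 0xd2)

[0] flags=1001 → (cmp)
[1] flags=1001 GE?T → r4=0x9b
[2] flags=1001 LE?F → skip
[3] flags=1001 → (cmp)
[4] flags=1001 GT?T → r4=0x8e
[5] flags=1001 NE?T → r4=0xd2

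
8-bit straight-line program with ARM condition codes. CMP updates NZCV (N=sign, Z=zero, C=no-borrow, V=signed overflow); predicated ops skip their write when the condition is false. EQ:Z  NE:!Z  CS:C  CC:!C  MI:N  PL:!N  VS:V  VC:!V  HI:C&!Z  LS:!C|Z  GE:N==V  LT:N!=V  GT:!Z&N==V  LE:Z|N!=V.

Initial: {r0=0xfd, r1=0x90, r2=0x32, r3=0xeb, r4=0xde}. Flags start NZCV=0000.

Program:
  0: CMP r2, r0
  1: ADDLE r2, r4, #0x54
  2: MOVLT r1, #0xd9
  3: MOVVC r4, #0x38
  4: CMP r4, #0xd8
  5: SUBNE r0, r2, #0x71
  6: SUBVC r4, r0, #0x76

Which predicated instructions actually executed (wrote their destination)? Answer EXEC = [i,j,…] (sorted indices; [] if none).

[0] flags=0000 → (cmp)
[1] flags=0000 LE?F → skip
[2] flags=0000 LT?F → skip
[3] flags=0000 VC?T → r4=0x38
[4] flags=0000 → (cmp)
[5] flags=0000 NE?T → r0=0xc1
[6] flags=0000 VC?T → r4=0x4b

EXEC = [3,5,6]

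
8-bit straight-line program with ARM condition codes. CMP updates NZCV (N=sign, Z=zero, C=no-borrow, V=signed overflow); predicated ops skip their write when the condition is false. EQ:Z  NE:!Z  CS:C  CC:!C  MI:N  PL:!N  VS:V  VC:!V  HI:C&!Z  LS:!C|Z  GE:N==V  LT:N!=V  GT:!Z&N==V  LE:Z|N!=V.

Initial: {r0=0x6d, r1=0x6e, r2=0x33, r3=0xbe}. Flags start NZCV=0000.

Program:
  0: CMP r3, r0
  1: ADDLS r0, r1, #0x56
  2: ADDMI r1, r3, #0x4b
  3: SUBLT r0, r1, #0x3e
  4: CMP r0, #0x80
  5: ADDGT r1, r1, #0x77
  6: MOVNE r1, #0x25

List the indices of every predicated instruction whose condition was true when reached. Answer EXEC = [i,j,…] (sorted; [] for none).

EXEC = [3,5,6]

0: ✓ CMP  NZCV=0011
1: · ADDLS
2: · ADDMI
3: ✓ SUBLT  r0←0x30
4: ✓ CMP  NZCV=1001
5: ✓ ADDGT  r1←0xe5
6: ✓ MOVNE  r1←0x25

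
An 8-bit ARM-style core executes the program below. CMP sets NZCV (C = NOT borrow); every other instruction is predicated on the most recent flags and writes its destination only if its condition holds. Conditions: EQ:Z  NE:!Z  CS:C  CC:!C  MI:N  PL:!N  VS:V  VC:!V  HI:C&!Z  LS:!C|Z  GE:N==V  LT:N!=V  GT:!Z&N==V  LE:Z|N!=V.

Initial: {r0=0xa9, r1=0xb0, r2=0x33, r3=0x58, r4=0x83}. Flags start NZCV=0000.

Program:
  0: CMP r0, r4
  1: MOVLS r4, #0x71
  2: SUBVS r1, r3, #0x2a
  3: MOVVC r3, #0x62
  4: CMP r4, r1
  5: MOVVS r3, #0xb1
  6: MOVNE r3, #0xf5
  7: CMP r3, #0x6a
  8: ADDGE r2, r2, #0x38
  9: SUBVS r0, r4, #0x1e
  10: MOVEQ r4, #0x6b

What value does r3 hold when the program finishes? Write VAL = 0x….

VAL = 0xf5

0: ✓ CMP  NZCV=0010
1: · MOVLS
2: · SUBVS
3: ✓ MOVVC  r3←0x62
4: ✓ CMP  NZCV=1000
5: · MOVVS
6: ✓ MOVNE  r3←0xf5
7: ✓ CMP  NZCV=1010
8: · ADDGE
9: · SUBVS
10: · MOVEQ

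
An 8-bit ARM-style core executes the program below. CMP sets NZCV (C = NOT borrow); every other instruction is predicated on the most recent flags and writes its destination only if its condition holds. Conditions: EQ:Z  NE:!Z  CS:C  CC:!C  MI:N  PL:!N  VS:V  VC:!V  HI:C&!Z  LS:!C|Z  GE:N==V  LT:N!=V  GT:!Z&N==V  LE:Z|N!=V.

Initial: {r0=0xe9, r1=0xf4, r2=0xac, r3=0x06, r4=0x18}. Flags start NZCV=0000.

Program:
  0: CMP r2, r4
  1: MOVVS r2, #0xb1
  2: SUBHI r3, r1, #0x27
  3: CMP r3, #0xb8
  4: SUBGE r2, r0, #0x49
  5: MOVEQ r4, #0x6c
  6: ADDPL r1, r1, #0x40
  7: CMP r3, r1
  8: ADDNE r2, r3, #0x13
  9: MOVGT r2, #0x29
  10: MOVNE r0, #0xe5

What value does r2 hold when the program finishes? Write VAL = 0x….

[0] flags=1010 → (cmp)
[1] flags=1010 VS?F → skip
[2] flags=1010 HI?T → r3=0xcd
[3] flags=0010 → (cmp)
[4] flags=0010 GE?T → r2=0xa0
[5] flags=0010 EQ?F → skip
[6] flags=0010 PL?T → r1=0x34
[7] flags=1010 → (cmp)
[8] flags=1010 NE?T → r2=0xe0
[9] flags=1010 GT?F → skip
[10] flags=1010 NE?T → r0=0xe5

VAL = 0xe0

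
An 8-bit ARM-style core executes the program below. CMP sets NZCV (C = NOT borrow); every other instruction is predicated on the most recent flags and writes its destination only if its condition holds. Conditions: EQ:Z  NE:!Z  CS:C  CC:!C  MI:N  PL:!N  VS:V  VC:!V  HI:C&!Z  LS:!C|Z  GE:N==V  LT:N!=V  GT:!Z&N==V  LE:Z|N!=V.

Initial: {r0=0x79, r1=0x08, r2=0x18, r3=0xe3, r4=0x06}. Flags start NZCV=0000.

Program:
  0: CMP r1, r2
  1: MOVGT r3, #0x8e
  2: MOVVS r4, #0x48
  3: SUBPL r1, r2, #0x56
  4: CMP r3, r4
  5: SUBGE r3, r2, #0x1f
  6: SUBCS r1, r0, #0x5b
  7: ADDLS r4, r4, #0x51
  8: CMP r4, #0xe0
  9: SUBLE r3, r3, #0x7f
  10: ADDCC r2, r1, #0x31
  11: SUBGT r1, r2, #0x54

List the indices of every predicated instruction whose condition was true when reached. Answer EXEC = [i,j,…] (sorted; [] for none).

EXEC = [6,10,11]

0: ✓ CMP  NZCV=1000
1: · MOVGT
2: · MOVVS
3: · SUBPL
4: ✓ CMP  NZCV=1010
5: · SUBGE
6: ✓ SUBCS  r1←0x1e
7: · ADDLS
8: ✓ CMP  NZCV=0000
9: · SUBLE
10: ✓ ADDCC  r2←0x4f
11: ✓ SUBGT  r1←0xfb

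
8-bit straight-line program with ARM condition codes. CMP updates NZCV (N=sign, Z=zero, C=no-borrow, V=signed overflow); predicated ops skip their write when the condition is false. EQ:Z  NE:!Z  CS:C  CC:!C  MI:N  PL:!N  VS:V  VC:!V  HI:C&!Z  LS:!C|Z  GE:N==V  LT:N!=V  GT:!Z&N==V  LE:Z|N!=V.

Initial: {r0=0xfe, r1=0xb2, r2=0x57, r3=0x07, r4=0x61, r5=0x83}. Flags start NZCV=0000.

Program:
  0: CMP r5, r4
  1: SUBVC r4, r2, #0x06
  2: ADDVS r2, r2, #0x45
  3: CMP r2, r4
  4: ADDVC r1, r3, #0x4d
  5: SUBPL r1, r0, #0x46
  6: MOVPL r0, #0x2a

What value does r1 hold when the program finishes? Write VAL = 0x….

0: ✓ CMP  NZCV=0011
1: · SUBVC
2: ✓ ADDVS  r2←0x9c
3: ✓ CMP  NZCV=0011
4: · ADDVC
5: ✓ SUBPL  r1←0xb8
6: ✓ MOVPL  r0←0x2a

VAL = 0xb8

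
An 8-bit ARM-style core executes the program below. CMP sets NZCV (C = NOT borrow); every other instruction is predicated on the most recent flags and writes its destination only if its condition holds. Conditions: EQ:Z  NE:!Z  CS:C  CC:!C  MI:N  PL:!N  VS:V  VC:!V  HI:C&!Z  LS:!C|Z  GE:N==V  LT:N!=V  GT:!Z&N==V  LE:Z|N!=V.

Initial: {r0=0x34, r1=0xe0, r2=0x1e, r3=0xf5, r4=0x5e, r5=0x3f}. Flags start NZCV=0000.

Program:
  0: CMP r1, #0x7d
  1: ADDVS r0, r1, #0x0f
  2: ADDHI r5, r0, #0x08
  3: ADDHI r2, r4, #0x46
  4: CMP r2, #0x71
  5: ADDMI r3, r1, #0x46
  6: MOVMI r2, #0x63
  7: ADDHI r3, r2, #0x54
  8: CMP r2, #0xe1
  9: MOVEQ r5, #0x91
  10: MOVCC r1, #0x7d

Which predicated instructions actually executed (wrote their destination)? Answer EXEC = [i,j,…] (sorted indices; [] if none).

EXEC = [1,2,3,7,10]

[0] flags=0011 → (cmp)
[1] flags=0011 VS?T → r0=0xef
[2] flags=0011 HI?T → r5=0xf7
[3] flags=0011 HI?T → r2=0xa4
[4] flags=0011 → (cmp)
[5] flags=0011 MI?F → skip
[6] flags=0011 MI?F → skip
[7] flags=0011 HI?T → r3=0xf8
[8] flags=1000 → (cmp)
[9] flags=1000 EQ?F → skip
[10] flags=1000 CC?T → r1=0x7d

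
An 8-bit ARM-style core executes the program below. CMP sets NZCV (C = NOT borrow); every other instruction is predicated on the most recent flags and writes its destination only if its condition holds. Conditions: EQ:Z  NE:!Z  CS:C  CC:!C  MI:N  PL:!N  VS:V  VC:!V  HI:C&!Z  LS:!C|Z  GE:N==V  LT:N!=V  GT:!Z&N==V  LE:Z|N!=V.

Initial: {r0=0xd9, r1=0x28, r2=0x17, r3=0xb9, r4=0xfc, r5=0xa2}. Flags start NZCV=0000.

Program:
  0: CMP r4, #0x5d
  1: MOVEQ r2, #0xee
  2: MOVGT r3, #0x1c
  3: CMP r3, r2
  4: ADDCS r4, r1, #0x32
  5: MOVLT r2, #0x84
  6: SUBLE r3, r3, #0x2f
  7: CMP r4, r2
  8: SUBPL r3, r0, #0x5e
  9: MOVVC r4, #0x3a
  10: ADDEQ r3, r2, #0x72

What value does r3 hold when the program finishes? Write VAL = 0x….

VAL = 0x8a

0: ✓ CMP  NZCV=1010
1: · MOVEQ
2: · MOVGT
3: ✓ CMP  NZCV=1010
4: ✓ ADDCS  r4←0x5a
5: ✓ MOVLT  r2←0x84
6: ✓ SUBLE  r3←0x8a
7: ✓ CMP  NZCV=1001
8: · SUBPL
9: · MOVVC
10: · ADDEQ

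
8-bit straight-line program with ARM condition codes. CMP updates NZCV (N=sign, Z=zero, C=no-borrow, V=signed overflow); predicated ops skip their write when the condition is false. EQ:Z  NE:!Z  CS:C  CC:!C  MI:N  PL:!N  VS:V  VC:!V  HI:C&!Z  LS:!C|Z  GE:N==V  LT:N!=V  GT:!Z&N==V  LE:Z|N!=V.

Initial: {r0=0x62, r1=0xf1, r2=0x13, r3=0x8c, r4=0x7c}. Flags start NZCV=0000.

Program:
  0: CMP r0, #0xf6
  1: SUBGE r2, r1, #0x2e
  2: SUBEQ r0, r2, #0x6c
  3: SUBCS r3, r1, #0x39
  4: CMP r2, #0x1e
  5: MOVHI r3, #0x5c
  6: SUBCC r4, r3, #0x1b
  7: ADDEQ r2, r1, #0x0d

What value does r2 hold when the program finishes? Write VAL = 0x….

VAL = 0xc3

0: ✓ CMP  NZCV=0000
1: ✓ SUBGE  r2←0xc3
2: · SUBEQ
3: · SUBCS
4: ✓ CMP  NZCV=1010
5: ✓ MOVHI  r3←0x5c
6: · SUBCC
7: · ADDEQ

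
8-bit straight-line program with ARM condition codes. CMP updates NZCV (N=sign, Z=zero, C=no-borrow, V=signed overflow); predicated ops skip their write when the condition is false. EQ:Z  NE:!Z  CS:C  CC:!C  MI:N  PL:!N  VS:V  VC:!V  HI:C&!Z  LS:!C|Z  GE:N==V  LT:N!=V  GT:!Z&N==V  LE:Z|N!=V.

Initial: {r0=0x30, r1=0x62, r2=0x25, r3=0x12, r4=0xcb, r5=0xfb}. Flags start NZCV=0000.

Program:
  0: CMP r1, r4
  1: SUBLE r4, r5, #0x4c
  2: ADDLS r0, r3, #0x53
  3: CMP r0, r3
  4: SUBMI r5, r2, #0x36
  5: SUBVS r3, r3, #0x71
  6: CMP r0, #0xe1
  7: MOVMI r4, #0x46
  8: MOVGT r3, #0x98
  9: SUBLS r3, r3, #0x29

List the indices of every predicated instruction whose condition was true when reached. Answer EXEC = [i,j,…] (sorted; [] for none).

EXEC = [2,7,8,9]

[0] flags=1001 → (cmp)
[1] flags=1001 LE?F → skip
[2] flags=1001 LS?T → r0=0x65
[3] flags=0010 → (cmp)
[4] flags=0010 MI?F → skip
[5] flags=0010 VS?F → skip
[6] flags=1001 → (cmp)
[7] flags=1001 MI?T → r4=0x46
[8] flags=1001 GT?T → r3=0x98
[9] flags=1001 LS?T → r3=0x6f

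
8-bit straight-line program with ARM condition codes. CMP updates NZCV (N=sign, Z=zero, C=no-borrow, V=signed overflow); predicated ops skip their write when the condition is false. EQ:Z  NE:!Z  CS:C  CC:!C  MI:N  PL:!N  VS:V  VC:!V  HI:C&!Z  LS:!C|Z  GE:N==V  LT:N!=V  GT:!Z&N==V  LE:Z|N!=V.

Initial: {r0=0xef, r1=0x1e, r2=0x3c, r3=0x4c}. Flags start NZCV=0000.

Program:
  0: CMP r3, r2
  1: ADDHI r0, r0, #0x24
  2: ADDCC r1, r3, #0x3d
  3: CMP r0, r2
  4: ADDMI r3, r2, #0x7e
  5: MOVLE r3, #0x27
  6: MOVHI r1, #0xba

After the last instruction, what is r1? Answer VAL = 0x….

VAL = 0x1e

[0] flags=0010 → (cmp)
[1] flags=0010 HI?T → r0=0x13
[2] flags=0010 CC?F → skip
[3] flags=1000 → (cmp)
[4] flags=1000 MI?T → r3=0xba
[5] flags=1000 LE?T → r3=0x27
[6] flags=1000 HI?F → skip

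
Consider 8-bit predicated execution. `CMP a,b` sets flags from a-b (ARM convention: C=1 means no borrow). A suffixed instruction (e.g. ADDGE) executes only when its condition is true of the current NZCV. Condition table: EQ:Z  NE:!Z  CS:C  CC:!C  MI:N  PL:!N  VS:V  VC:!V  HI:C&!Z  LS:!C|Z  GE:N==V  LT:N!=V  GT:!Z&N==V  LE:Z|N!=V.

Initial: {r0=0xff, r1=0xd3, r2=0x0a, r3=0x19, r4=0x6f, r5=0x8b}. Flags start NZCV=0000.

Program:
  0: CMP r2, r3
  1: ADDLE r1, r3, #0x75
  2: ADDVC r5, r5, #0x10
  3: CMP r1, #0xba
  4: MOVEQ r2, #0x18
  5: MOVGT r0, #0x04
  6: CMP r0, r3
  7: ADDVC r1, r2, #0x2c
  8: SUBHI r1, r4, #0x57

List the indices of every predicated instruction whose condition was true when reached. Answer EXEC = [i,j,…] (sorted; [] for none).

[0] flags=1000 → (cmp)
[1] flags=1000 LE?T → r1=0x8e
[2] flags=1000 VC?T → r5=0x9b
[3] flags=1000 → (cmp)
[4] flags=1000 EQ?F → skip
[5] flags=1000 GT?F → skip
[6] flags=1010 → (cmp)
[7] flags=1010 VC?T → r1=0x36
[8] flags=1010 HI?T → r1=0x18

EXEC = [1,2,7,8]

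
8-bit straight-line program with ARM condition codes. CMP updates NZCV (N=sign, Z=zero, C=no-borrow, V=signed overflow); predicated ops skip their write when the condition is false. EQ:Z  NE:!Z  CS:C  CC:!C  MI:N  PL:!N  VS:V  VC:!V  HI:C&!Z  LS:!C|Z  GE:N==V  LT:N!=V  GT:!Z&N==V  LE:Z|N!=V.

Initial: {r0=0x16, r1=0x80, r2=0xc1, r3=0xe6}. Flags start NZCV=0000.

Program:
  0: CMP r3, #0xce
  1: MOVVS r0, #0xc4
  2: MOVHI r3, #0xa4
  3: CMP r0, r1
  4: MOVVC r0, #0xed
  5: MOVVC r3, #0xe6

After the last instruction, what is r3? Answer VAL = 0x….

[0] flags=0010 → (cmp)
[1] flags=0010 VS?F → skip
[2] flags=0010 HI?T → r3=0xa4
[3] flags=1001 → (cmp)
[4] flags=1001 VC?F → skip
[5] flags=1001 VC?F → skip

VAL = 0xa4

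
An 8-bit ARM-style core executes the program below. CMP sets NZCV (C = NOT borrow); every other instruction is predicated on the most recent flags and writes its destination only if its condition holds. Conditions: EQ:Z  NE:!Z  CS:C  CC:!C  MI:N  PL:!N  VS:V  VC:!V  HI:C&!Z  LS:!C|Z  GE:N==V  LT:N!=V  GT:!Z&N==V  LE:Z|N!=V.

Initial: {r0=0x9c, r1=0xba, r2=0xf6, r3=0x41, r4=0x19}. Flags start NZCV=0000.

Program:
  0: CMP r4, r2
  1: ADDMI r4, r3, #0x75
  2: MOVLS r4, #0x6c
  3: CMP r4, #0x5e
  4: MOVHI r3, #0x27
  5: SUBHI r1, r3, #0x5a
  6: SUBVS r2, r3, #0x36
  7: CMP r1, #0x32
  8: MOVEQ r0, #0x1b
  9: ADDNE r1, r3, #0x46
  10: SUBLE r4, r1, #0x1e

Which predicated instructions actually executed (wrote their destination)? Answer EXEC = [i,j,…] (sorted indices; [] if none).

[0] flags=0000 → (cmp)
[1] flags=0000 MI?F → skip
[2] flags=0000 LS?T → r4=0x6c
[3] flags=0010 → (cmp)
[4] flags=0010 HI?T → r3=0x27
[5] flags=0010 HI?T → r1=0xcd
[6] flags=0010 VS?F → skip
[7] flags=1010 → (cmp)
[8] flags=1010 EQ?F → skip
[9] flags=1010 NE?T → r1=0x6d
[10] flags=1010 LE?T → r4=0x4f

EXEC = [2,4,5,9,10]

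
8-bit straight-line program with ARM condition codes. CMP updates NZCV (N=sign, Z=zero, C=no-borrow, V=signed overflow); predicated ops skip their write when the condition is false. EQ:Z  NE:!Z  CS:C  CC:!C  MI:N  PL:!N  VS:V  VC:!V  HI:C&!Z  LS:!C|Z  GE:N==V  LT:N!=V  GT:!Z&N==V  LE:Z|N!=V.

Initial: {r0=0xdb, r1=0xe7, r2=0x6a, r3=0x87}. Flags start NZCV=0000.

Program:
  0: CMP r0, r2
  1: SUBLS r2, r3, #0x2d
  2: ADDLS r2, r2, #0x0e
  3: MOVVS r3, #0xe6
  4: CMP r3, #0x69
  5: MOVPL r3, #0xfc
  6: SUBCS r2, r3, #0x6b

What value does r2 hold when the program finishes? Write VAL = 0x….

VAL = 0x91

[0] flags=0011 → (cmp)
[1] flags=0011 LS?F → skip
[2] flags=0011 LS?F → skip
[3] flags=0011 VS?T → r3=0xe6
[4] flags=0011 → (cmp)
[5] flags=0011 PL?T → r3=0xfc
[6] flags=0011 CS?T → r2=0x91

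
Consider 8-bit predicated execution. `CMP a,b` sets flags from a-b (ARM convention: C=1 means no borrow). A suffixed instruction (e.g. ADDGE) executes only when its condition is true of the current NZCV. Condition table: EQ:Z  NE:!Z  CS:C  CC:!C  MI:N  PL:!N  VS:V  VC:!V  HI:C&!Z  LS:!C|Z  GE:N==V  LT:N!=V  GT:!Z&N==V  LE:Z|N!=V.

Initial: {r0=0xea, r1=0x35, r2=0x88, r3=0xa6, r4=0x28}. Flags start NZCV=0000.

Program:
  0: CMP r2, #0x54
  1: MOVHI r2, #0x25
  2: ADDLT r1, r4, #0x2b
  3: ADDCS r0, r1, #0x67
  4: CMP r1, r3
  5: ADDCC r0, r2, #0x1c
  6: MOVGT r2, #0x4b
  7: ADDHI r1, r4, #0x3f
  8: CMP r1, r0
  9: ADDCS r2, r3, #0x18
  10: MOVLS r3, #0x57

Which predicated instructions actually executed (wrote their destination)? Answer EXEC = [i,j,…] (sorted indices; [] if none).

0: ✓ CMP  NZCV=0011
1: ✓ MOVHI  r2←0x25
2: ✓ ADDLT  r1←0x53
3: ✓ ADDCS  r0←0xba
4: ✓ CMP  NZCV=1001
5: ✓ ADDCC  r0←0x41
6: ✓ MOVGT  r2←0x4b
7: · ADDHI
8: ✓ CMP  NZCV=0010
9: ✓ ADDCS  r2←0xbe
10: · MOVLS

EXEC = [1,2,3,5,6,9]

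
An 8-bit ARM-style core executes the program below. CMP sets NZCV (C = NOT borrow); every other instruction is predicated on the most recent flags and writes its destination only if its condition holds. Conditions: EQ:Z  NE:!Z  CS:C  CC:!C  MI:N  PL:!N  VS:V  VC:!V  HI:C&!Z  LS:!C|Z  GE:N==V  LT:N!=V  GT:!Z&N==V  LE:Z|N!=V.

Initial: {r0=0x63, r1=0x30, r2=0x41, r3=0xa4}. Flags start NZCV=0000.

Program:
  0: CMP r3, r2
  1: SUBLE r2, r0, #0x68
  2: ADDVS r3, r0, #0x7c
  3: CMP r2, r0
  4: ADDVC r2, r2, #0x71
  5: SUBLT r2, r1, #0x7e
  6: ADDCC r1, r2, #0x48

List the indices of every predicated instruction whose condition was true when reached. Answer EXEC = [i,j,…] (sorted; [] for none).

EXEC = [1,2,4,5]

0: ✓ CMP  NZCV=0011
1: ✓ SUBLE  r2←0xfb
2: ✓ ADDVS  r3←0xdf
3: ✓ CMP  NZCV=1010
4: ✓ ADDVC  r2←0x6c
5: ✓ SUBLT  r2←0xb2
6: · ADDCC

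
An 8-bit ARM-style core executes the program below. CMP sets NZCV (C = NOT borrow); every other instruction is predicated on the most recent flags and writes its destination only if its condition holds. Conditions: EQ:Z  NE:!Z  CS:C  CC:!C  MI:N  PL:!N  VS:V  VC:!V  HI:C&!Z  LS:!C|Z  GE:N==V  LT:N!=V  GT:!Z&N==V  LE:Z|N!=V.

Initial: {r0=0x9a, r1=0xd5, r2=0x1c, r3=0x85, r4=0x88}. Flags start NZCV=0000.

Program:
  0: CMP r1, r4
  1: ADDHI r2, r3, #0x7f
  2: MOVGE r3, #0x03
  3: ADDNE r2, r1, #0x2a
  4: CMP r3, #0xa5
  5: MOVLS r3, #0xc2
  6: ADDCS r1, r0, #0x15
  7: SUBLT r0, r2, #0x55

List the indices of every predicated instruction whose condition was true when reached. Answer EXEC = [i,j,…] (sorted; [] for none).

EXEC = [1,2,3,5]

[0] flags=0010 → (cmp)
[1] flags=0010 HI?T → r2=0x04
[2] flags=0010 GE?T → r3=0x03
[3] flags=0010 NE?T → r2=0xff
[4] flags=0000 → (cmp)
[5] flags=0000 LS?T → r3=0xc2
[6] flags=0000 CS?F → skip
[7] flags=0000 LT?F → skip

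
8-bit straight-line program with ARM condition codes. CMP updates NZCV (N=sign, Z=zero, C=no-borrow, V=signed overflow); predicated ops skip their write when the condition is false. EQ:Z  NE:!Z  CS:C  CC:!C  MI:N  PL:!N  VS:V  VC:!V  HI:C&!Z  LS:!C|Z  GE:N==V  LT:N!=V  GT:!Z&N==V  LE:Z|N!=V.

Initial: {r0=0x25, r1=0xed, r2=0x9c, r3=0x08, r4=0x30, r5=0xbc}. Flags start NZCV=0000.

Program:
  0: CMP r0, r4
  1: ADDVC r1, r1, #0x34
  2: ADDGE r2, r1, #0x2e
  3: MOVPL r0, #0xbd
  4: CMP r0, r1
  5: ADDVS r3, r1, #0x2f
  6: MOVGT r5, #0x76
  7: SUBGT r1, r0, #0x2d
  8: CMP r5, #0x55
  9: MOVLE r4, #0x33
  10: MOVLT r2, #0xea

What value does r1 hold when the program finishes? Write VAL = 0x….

VAL = 0xf8

0: ✓ CMP  NZCV=1000
1: ✓ ADDVC  r1←0x21
2: · ADDGE
3: · MOVPL
4: ✓ CMP  NZCV=0010
5: · ADDVS
6: ✓ MOVGT  r5←0x76
7: ✓ SUBGT  r1←0xf8
8: ✓ CMP  NZCV=0010
9: · MOVLE
10: · MOVLT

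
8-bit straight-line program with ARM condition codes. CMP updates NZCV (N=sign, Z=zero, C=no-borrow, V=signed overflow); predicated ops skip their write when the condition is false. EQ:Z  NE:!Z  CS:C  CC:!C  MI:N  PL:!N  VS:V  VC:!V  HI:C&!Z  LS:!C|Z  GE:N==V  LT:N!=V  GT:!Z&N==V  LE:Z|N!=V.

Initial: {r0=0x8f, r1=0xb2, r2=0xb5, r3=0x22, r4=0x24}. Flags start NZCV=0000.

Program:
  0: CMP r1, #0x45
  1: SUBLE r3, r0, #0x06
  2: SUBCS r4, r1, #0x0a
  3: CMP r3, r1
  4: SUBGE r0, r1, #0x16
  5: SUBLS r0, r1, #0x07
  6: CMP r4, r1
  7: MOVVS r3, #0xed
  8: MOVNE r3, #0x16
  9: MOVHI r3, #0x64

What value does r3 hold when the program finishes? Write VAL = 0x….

0: ✓ CMP  NZCV=0011
1: ✓ SUBLE  r3←0x89
2: ✓ SUBCS  r4←0xa8
3: ✓ CMP  NZCV=1000
4: · SUBGE
5: ✓ SUBLS  r0←0xab
6: ✓ CMP  NZCV=1000
7: · MOVVS
8: ✓ MOVNE  r3←0x16
9: · MOVHI

VAL = 0x16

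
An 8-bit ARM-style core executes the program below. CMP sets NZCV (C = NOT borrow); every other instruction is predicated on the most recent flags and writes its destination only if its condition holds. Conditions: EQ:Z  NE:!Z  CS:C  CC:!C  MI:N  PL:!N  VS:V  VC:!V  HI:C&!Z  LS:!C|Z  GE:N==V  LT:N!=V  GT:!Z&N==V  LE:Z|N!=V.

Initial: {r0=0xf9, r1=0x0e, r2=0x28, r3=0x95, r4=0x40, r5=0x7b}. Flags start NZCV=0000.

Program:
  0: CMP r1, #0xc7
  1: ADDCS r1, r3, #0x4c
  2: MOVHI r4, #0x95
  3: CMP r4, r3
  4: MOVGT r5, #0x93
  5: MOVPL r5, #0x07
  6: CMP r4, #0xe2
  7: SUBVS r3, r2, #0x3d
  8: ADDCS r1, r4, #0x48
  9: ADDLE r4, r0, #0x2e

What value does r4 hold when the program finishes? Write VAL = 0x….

[0] flags=0000 → (cmp)
[1] flags=0000 CS?F → skip
[2] flags=0000 HI?F → skip
[3] flags=1001 → (cmp)
[4] flags=1001 GT?T → r5=0x93
[5] flags=1001 PL?F → skip
[6] flags=0000 → (cmp)
[7] flags=0000 VS?F → skip
[8] flags=0000 CS?F → skip
[9] flags=0000 LE?F → skip

VAL = 0x40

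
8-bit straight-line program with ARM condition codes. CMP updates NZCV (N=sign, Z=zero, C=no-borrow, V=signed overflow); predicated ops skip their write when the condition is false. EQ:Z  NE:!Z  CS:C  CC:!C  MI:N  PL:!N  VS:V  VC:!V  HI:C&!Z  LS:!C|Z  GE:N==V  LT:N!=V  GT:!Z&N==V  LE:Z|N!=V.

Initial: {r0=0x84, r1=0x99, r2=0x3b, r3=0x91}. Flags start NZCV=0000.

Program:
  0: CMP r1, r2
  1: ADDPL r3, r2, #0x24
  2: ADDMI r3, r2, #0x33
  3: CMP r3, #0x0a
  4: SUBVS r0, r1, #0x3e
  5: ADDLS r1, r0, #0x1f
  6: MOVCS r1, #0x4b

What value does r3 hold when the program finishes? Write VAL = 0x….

0: ✓ CMP  NZCV=0011
1: ✓ ADDPL  r3←0x5f
2: · ADDMI
3: ✓ CMP  NZCV=0010
4: · SUBVS
5: · ADDLS
6: ✓ MOVCS  r1←0x4b

VAL = 0x5f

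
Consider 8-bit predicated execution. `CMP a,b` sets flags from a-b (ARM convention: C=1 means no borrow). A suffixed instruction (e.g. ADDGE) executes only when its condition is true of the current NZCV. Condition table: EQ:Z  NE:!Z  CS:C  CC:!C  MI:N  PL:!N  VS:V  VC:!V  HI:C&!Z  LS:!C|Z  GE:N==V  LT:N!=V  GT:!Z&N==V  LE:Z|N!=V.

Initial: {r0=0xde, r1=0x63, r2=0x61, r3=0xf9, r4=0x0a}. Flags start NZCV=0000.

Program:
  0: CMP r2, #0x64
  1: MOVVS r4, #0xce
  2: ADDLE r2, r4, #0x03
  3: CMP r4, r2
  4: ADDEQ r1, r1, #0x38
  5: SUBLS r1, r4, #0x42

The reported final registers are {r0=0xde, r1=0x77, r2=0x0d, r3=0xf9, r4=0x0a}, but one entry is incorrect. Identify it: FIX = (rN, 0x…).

FIX = (r1, 0xc8)

0: ✓ CMP  NZCV=1000
1: · MOVVS
2: ✓ ADDLE  r2←0x0d
3: ✓ CMP  NZCV=1000
4: · ADDEQ
5: ✓ SUBLS  r1←0xc8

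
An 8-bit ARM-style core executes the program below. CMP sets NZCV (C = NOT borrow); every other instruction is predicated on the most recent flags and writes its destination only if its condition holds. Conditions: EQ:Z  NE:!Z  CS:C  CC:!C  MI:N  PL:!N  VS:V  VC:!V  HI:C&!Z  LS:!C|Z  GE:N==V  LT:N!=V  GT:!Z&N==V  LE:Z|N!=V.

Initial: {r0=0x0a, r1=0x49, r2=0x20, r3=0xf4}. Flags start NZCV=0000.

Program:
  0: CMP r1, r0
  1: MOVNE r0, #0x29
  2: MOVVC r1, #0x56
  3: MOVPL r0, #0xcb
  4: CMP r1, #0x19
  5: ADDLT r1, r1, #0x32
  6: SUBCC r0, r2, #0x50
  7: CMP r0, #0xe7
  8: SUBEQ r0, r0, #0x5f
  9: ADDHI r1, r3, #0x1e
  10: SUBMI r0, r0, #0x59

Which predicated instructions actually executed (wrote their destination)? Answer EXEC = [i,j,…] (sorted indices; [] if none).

0: ✓ CMP  NZCV=0010
1: ✓ MOVNE  r0←0x29
2: ✓ MOVVC  r1←0x56
3: ✓ MOVPL  r0←0xcb
4: ✓ CMP  NZCV=0010
5: · ADDLT
6: · SUBCC
7: ✓ CMP  NZCV=1000
8: · SUBEQ
9: · ADDHI
10: ✓ SUBMI  r0←0x72

EXEC = [1,2,3,10]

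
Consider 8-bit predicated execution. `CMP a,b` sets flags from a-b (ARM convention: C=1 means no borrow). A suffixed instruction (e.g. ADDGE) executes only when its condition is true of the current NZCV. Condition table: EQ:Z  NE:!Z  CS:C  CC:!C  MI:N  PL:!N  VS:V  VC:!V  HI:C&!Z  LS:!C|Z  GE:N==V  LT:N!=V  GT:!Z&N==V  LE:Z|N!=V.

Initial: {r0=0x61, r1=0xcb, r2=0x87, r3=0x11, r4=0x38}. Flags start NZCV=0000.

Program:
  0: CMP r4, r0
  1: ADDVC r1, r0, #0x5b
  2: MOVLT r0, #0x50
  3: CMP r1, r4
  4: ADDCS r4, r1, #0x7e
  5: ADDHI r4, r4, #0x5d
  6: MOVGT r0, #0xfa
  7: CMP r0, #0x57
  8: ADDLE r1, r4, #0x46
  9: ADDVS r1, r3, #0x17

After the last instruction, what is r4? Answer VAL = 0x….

VAL = 0x97

0: ✓ CMP  NZCV=1000
1: ✓ ADDVC  r1←0xbc
2: ✓ MOVLT  r0←0x50
3: ✓ CMP  NZCV=1010
4: ✓ ADDCS  r4←0x3a
5: ✓ ADDHI  r4←0x97
6: · MOVGT
7: ✓ CMP  NZCV=1000
8: ✓ ADDLE  r1←0xdd
9: · ADDVS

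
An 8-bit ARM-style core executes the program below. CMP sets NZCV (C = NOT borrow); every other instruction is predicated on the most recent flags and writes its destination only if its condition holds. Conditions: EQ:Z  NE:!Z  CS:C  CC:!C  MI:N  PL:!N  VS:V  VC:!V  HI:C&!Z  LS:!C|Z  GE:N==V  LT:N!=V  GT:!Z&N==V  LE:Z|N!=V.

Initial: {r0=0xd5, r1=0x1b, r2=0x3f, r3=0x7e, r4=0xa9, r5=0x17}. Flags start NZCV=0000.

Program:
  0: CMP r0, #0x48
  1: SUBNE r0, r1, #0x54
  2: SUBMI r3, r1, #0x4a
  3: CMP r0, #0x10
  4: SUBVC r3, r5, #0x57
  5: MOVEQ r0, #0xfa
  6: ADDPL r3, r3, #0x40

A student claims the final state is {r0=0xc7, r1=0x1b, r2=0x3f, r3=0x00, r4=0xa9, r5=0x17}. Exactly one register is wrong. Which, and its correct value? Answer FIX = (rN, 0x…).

0: ✓ CMP  NZCV=1010
1: ✓ SUBNE  r0←0xc7
2: ✓ SUBMI  r3←0xd1
3: ✓ CMP  NZCV=1010
4: ✓ SUBVC  r3←0xc0
5: · MOVEQ
6: · ADDPL

FIX = (r3, 0xc0)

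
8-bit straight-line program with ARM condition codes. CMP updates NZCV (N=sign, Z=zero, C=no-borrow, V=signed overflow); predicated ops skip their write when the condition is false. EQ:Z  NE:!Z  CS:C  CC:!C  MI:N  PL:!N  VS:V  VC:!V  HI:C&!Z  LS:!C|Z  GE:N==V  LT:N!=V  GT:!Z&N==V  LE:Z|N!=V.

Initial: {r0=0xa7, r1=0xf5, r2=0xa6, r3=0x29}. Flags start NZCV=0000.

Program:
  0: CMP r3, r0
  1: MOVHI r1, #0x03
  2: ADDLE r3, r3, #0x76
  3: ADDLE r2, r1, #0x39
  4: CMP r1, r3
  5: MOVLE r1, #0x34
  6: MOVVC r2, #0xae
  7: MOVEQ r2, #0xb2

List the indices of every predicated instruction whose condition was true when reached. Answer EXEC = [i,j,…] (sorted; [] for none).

EXEC = [5,6]

[0] flags=1001 → (cmp)
[1] flags=1001 HI?F → skip
[2] flags=1001 LE?F → skip
[3] flags=1001 LE?F → skip
[4] flags=1010 → (cmp)
[5] flags=1010 LE?T → r1=0x34
[6] flags=1010 VC?T → r2=0xae
[7] flags=1010 EQ?F → skip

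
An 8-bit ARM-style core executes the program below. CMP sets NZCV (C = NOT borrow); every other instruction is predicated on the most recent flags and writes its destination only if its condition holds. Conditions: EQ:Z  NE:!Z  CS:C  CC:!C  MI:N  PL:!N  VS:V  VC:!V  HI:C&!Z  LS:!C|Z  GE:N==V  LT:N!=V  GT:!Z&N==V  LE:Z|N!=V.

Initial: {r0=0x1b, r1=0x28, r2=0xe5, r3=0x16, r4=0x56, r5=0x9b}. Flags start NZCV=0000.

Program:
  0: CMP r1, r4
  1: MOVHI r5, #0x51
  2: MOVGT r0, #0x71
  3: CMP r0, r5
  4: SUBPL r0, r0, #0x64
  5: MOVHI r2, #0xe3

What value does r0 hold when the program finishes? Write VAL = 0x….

0: ✓ CMP  NZCV=1000
1: · MOVHI
2: · MOVGT
3: ✓ CMP  NZCV=1001
4: · SUBPL
5: · MOVHI

VAL = 0x1b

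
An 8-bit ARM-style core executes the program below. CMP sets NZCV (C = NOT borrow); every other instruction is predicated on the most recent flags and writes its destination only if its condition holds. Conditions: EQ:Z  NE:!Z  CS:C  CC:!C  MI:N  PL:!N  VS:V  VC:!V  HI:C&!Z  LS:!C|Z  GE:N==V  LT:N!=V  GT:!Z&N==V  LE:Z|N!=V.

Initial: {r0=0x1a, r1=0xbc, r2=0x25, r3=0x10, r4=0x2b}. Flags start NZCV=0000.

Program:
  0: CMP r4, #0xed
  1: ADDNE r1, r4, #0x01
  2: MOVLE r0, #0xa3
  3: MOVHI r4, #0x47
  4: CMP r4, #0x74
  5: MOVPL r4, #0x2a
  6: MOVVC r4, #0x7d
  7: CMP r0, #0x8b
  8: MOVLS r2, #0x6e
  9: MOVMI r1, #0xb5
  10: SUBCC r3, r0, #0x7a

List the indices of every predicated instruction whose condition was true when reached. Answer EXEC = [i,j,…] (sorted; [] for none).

EXEC = [1,6,8,9,10]

[0] flags=0000 → (cmp)
[1] flags=0000 NE?T → r1=0x2c
[2] flags=0000 LE?F → skip
[3] flags=0000 HI?F → skip
[4] flags=1000 → (cmp)
[5] flags=1000 PL?F → skip
[6] flags=1000 VC?T → r4=0x7d
[7] flags=1001 → (cmp)
[8] flags=1001 LS?T → r2=0x6e
[9] flags=1001 MI?T → r1=0xb5
[10] flags=1001 CC?T → r3=0xa0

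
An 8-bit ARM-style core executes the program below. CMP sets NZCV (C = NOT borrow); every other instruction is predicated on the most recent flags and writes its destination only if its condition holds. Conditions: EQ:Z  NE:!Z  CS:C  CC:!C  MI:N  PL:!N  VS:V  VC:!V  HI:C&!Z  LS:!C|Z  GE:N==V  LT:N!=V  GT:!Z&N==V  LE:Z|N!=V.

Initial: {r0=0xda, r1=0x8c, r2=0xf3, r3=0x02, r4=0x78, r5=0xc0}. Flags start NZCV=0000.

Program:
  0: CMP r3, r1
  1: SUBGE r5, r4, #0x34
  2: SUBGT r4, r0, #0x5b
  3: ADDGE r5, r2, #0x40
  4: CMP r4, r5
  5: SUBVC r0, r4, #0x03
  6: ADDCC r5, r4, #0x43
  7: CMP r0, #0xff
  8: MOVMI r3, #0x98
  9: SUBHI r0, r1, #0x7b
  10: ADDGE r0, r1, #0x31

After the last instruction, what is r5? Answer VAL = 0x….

VAL = 0x33

[0] flags=0000 → (cmp)
[1] flags=0000 GE?T → r5=0x44
[2] flags=0000 GT?T → r4=0x7f
[3] flags=0000 GE?T → r5=0x33
[4] flags=0010 → (cmp)
[5] flags=0010 VC?T → r0=0x7c
[6] flags=0010 CC?F → skip
[7] flags=0000 → (cmp)
[8] flags=0000 MI?F → skip
[9] flags=0000 HI?F → skip
[10] flags=0000 GE?T → r0=0xbd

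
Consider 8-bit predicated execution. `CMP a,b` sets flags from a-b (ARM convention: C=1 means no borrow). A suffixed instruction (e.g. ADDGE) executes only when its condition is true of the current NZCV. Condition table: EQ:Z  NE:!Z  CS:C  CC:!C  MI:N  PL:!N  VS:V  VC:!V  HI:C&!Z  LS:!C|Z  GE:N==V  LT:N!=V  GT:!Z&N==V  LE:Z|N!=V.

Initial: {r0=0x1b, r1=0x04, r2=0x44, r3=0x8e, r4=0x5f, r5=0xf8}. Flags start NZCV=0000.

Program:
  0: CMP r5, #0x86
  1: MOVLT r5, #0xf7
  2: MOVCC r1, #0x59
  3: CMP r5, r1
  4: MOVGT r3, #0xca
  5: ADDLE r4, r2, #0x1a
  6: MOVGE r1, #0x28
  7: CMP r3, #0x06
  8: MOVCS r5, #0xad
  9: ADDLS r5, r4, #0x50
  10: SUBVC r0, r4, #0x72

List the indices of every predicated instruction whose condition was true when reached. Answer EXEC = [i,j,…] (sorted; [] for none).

0: ✓ CMP  NZCV=0010
1: · MOVLT
2: · MOVCC
3: ✓ CMP  NZCV=1010
4: · MOVGT
5: ✓ ADDLE  r4←0x5e
6: · MOVGE
7: ✓ CMP  NZCV=1010
8: ✓ MOVCS  r5←0xad
9: · ADDLS
10: ✓ SUBVC  r0←0xec

EXEC = [5,8,10]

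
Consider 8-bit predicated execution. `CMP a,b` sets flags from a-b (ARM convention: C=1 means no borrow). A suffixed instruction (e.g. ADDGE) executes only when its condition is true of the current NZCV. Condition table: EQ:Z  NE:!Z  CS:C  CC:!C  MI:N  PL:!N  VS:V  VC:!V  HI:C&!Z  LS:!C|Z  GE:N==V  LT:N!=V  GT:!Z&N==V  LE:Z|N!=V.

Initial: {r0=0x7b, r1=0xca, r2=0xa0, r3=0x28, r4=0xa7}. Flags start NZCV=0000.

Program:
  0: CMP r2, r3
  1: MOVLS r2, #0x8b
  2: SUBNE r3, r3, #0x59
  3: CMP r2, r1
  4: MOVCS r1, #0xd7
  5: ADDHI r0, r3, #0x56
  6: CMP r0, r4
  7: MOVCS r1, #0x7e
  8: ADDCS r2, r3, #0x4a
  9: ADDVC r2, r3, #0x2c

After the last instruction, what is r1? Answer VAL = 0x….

VAL = 0xca

0: ✓ CMP  NZCV=0011
1: · MOVLS
2: ✓ SUBNE  r3←0xcf
3: ✓ CMP  NZCV=1000
4: · MOVCS
5: · ADDHI
6: ✓ CMP  NZCV=1001
7: · MOVCS
8: · ADDCS
9: · ADDVC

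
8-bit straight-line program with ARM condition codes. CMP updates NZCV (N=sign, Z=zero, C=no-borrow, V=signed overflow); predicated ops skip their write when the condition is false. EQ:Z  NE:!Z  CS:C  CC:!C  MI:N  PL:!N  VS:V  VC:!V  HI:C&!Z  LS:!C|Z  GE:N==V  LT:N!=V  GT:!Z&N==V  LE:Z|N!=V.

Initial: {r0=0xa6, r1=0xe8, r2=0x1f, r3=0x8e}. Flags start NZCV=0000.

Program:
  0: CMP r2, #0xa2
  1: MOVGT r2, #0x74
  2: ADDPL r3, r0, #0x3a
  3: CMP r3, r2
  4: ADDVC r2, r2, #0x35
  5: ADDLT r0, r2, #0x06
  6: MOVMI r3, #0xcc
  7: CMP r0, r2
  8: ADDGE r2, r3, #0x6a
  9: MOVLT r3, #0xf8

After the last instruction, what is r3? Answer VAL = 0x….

VAL = 0xe0

0: ✓ CMP  NZCV=0000
1: ✓ MOVGT  r2←0x74
2: ✓ ADDPL  r3←0xe0
3: ✓ CMP  NZCV=0011
4: · ADDVC
5: ✓ ADDLT  r0←0x7a
6: · MOVMI
7: ✓ CMP  NZCV=0010
8: ✓ ADDGE  r2←0x4a
9: · MOVLT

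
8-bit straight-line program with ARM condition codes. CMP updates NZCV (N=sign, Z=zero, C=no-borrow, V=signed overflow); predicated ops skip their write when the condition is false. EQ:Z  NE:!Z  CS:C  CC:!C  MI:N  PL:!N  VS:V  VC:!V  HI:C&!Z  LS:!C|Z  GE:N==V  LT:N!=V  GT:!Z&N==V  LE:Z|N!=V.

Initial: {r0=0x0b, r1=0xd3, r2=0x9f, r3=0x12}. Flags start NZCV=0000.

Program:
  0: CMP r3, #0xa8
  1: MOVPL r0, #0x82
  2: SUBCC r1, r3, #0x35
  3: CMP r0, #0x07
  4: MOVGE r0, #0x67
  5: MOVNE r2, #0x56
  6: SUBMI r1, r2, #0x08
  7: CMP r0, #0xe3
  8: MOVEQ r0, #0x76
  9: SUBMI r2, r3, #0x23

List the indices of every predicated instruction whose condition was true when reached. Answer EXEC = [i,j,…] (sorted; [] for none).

0: ✓ CMP  NZCV=0000
1: ✓ MOVPL  r0←0x82
2: ✓ SUBCC  r1←0xdd
3: ✓ CMP  NZCV=0011
4: · MOVGE
5: ✓ MOVNE  r2←0x56
6: · SUBMI
7: ✓ CMP  NZCV=1000
8: · MOVEQ
9: ✓ SUBMI  r2←0xef

EXEC = [1,2,5,9]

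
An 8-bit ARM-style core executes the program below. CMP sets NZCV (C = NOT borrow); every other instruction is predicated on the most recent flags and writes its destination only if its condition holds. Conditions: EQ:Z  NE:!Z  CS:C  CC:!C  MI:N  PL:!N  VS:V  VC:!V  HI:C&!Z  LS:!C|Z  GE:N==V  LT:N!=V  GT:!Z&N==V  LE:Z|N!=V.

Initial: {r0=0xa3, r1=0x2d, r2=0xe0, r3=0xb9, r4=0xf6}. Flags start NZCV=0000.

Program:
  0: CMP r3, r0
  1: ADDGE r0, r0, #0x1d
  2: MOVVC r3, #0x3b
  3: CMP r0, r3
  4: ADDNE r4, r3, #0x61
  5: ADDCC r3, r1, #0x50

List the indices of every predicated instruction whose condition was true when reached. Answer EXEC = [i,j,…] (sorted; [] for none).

EXEC = [1,2,4]

[0] flags=0010 → (cmp)
[1] flags=0010 GE?T → r0=0xc0
[2] flags=0010 VC?T → r3=0x3b
[3] flags=1010 → (cmp)
[4] flags=1010 NE?T → r4=0x9c
[5] flags=1010 CC?F → skip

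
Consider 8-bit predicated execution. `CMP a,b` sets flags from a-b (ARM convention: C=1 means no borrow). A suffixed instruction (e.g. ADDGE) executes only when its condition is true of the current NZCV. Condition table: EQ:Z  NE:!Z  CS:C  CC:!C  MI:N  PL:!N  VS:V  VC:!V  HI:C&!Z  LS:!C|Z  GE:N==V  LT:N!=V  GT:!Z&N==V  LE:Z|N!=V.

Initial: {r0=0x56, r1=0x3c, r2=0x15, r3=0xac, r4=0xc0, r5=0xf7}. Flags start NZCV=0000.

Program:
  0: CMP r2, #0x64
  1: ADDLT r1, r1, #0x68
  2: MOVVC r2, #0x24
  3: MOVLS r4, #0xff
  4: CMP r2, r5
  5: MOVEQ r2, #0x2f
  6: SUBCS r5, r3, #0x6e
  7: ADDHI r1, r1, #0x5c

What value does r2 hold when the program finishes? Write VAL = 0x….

VAL = 0x24

0: ✓ CMP  NZCV=1000
1: ✓ ADDLT  r1←0xa4
2: ✓ MOVVC  r2←0x24
3: ✓ MOVLS  r4←0xff
4: ✓ CMP  NZCV=0000
5: · MOVEQ
6: · SUBCS
7: · ADDHI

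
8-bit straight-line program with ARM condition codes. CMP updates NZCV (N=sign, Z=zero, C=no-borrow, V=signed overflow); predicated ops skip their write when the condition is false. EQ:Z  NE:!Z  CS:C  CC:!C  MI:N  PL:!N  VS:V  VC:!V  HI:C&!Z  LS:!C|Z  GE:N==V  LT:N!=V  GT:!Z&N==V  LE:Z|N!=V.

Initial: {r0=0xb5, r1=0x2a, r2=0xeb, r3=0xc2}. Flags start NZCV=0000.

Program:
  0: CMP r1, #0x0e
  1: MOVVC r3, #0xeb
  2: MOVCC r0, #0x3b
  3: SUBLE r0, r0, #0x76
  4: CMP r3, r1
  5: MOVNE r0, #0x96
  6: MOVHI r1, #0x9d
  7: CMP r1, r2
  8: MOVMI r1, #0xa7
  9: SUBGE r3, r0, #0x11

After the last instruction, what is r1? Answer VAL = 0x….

0: ✓ CMP  NZCV=0010
1: ✓ MOVVC  r3←0xeb
2: · MOVCC
3: · SUBLE
4: ✓ CMP  NZCV=1010
5: ✓ MOVNE  r0←0x96
6: ✓ MOVHI  r1←0x9d
7: ✓ CMP  NZCV=1000
8: ✓ MOVMI  r1←0xa7
9: · SUBGE

VAL = 0xa7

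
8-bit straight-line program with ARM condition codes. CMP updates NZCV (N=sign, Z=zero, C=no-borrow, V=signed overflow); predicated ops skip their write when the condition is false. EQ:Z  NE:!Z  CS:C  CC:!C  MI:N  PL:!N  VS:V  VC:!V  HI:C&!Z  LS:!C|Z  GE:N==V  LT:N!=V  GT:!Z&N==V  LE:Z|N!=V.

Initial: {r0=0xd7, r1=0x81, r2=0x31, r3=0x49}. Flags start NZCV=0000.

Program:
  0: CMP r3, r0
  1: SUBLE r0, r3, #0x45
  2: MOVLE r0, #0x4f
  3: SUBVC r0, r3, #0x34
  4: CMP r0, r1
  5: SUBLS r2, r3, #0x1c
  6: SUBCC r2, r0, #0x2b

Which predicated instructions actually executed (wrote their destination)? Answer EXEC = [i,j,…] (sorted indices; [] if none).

EXEC = [3,5,6]

[0] flags=0000 → (cmp)
[1] flags=0000 LE?F → skip
[2] flags=0000 LE?F → skip
[3] flags=0000 VC?T → r0=0x15
[4] flags=1001 → (cmp)
[5] flags=1001 LS?T → r2=0x2d
[6] flags=1001 CC?T → r2=0xea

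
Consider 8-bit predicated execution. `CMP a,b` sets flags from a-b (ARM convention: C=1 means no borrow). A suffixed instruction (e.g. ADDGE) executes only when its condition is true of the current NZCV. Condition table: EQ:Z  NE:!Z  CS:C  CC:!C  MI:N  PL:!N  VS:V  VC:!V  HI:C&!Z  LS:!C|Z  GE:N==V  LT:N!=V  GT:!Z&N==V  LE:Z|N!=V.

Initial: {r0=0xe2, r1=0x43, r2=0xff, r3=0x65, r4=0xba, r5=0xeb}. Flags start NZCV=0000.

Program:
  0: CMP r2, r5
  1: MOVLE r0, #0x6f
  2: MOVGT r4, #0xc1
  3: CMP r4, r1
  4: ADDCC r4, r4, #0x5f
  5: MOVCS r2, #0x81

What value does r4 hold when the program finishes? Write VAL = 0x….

[0] flags=0010 → (cmp)
[1] flags=0010 LE?F → skip
[2] flags=0010 GT?T → r4=0xc1
[3] flags=0011 → (cmp)
[4] flags=0011 CC?F → skip
[5] flags=0011 CS?T → r2=0x81

VAL = 0xc1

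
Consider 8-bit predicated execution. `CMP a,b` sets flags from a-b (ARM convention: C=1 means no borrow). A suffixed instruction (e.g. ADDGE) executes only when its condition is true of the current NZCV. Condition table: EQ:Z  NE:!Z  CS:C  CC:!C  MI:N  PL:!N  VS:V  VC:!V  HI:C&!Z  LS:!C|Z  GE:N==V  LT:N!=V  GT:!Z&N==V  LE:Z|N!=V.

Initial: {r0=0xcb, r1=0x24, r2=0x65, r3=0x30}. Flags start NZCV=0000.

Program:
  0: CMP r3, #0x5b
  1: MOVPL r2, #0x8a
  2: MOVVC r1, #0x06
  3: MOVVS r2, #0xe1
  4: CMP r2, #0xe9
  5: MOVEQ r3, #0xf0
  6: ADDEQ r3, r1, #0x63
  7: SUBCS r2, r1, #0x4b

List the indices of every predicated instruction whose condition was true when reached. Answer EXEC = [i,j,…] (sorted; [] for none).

EXEC = [2]

[0] flags=1000 → (cmp)
[1] flags=1000 PL?F → skip
[2] flags=1000 VC?T → r1=0x06
[3] flags=1000 VS?F → skip
[4] flags=0000 → (cmp)
[5] flags=0000 EQ?F → skip
[6] flags=0000 EQ?F → skip
[7] flags=0000 CS?F → skip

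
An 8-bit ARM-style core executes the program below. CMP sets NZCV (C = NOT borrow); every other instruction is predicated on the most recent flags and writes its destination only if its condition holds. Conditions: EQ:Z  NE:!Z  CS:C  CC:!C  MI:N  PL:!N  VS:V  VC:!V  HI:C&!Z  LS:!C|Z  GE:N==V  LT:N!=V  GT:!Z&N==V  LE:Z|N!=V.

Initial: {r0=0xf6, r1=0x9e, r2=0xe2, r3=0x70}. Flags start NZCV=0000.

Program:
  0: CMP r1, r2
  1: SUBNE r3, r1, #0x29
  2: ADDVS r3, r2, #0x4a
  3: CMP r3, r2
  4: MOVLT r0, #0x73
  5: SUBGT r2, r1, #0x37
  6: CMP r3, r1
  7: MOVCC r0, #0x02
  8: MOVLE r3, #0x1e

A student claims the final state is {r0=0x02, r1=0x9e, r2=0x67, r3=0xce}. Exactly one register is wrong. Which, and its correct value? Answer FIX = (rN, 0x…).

[0] flags=1000 → (cmp)
[1] flags=1000 NE?T → r3=0x75
[2] flags=1000 VS?F → skip
[3] flags=1001 → (cmp)
[4] flags=1001 LT?F → skip
[5] flags=1001 GT?T → r2=0x67
[6] flags=1001 → (cmp)
[7] flags=1001 CC?T → r0=0x02
[8] flags=1001 LE?F → skip

FIX = (r3, 0x75)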